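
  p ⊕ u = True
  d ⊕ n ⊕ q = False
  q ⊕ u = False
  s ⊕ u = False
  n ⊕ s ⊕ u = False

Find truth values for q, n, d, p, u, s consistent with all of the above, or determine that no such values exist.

q: False; n: False; d: False; p: True; u: False; s: False

p ⊕ u = T ⊕ F = True ✓
d ⊕ n ⊕ q = F ⊕ F ⊕ F = False ✓
q ⊕ u = F ⊕ F = False ✓
s ⊕ u = F ⊕ F = False ✓
n ⊕ s ⊕ u = F ⊕ F ⊕ F = False ✓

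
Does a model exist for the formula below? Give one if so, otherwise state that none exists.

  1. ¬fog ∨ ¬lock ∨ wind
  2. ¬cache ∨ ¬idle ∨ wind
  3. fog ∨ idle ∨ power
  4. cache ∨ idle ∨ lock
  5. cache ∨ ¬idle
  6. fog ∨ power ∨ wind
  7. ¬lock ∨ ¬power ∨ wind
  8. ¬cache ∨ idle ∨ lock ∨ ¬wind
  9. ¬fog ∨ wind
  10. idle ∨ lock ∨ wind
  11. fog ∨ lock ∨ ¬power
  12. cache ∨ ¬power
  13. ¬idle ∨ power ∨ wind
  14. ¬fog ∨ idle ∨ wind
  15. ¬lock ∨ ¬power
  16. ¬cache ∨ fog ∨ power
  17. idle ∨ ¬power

Set fog = True.
  then (¬fog ∨ wind) forces wind = True.
Set power = False.
Set cache = True.
Set lock = True.
Set idle = True.
All clauses satisfied.

fog=T, wind=T, power=F, cache=T, lock=T, idle=T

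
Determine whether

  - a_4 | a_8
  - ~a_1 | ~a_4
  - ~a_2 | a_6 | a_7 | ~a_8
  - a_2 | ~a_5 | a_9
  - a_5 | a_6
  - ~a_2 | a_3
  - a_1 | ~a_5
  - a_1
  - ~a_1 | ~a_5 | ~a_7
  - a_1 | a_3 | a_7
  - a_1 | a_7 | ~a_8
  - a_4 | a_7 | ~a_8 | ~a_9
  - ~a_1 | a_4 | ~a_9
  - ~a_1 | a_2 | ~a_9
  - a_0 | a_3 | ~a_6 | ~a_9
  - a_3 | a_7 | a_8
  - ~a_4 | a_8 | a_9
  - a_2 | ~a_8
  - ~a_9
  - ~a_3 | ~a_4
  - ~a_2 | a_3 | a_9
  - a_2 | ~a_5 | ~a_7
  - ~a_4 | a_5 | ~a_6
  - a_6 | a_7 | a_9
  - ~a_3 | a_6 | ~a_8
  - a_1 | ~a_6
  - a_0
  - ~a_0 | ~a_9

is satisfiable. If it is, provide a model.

Unit clause (a_1) forces a_1 = True.
Unit clause (~a_9) forces a_9 = False.
Unit clause (a_0) forces a_0 = True.
In (~a_1 | ~a_4) only ~a_4 is left, so a_4 = False.
In (a_4 | a_8) only a_8 is left, so a_8 = True.
In (a_2 | ~a_8) only a_2 is left, so a_2 = True.
In (~a_2 | a_3 | a_9) only a_3 is left, so a_3 = True.
In (~a_3 | a_6 | ~a_8) only a_6 is left, so a_6 = True.
Set a_5 = False.
Set a_7 = False.
All clauses satisfied.

a_0 = True; a_1 = True; a_2 = True; a_3 = True; a_4 = False; a_5 = False; a_6 = True; a_7 = False; a_8 = True; a_9 = False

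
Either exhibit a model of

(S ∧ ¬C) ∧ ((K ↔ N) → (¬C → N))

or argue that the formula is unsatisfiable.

C = False, S = True, K = False, N = True

  S ∧ ¬C = True
    ¬C = True
  (K ↔ N) → (¬C → N) = True
    K ↔ N = False
    ¬C → N = True
      ¬C = True
Both conjuncts True, so the formula holds.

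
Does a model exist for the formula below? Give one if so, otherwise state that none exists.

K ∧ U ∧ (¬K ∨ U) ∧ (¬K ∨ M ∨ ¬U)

M = True, U = True, K = True

Unit clause (K) forces K = True.
Unit clause (U) forces U = True.
In (¬K ∨ M ∨ ¬U) only M is left, so M = True.
Check each clause:
  (K): K holds.
  (U): U holds.
  (¬K ∨ U): U holds.
  (¬K ∨ M ∨ ¬U): M holds.
All clauses satisfied.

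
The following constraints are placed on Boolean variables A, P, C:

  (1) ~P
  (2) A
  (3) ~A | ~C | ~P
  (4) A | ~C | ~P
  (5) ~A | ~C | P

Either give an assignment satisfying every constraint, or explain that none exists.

Unit clause (~P) forces P = False.
Unit clause (A) forces A = True.
In (~A | ~C | P) only ~C is left, so C = False.
Check each clause:
  (~P): ~P holds.
  (A): A holds.
  (~A | ~C | ~P): ~C holds.
  (A | ~C | ~P): A holds.
  (~A | ~C | P): ~C holds.
All clauses satisfied.

A = True, P = False, C = False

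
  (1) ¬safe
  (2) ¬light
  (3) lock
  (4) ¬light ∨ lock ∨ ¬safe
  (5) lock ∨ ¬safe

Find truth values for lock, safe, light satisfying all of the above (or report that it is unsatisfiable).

lock = True; safe = False; light = False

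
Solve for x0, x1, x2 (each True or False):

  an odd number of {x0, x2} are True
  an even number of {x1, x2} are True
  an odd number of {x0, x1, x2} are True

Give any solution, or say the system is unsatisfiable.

x0 = True, x1 = False, x2 = False

{x0, x2}: 1 true → odd ✓
{x1, x2}: 0 true → even ✓
{x0, x1, x2}: 1 true → odd ✓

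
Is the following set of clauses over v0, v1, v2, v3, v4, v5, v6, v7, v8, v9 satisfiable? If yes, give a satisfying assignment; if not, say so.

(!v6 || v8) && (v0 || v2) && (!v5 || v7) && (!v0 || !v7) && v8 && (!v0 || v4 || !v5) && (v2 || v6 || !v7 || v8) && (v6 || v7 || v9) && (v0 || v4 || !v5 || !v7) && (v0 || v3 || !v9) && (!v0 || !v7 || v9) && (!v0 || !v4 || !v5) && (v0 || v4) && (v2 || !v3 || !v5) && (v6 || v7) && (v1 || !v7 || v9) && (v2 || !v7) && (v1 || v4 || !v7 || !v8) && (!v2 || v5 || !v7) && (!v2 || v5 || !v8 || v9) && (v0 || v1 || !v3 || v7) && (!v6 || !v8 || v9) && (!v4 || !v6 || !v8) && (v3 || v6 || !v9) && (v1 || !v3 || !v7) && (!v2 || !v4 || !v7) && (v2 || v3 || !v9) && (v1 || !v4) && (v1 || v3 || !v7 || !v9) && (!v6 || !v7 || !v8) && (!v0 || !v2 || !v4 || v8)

v0=T, v1=F, v2=T, v3=T, v4=F, v5=F, v6=T, v7=F, v8=T, v9=T

Unit clause (v8) forces v8 = True.
Try v0 = False:
  (v0 || v2) forces v2 = True.
  (v0 || v4) forces v4 = True.
  (!v4 || !v6 || !v8) forces v6 = False.
  (v6 || v7) forces v7 = True.
  clause (!v2 || !v4 || !v7) is falsified — backtrack.
So v0 = True.
  then (!v0 || !v7) forces v7 = False.
  then (v6 || v7) forces v6 = True.
  then (!v6 || !v8 || v9) forces v9 = True.
  then (!v4 || !v6 || !v8) forces v4 = False.
  then (!v5 || v7) forces v5 = False.
Set v1 = False.
Set v2 = True.
Set v3 = True.
All clauses satisfied.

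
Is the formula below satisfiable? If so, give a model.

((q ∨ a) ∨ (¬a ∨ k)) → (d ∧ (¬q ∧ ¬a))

k = True, q = False, d = True, a = False

  ((q ∨ a) ∨ (¬a ∨ k)) → (d ∧ (¬q ∧ ¬a)) = True
    (q ∨ a) ∨ (¬a ∨ k) = True
      q ∨ a = False
      ¬a ∨ k = True
        ¬a = True
    d ∧ (¬q ∧ ¬a) = True
      ¬q ∧ ¬a = True
        ¬q = True
        ¬a = True
The formula evaluates to True.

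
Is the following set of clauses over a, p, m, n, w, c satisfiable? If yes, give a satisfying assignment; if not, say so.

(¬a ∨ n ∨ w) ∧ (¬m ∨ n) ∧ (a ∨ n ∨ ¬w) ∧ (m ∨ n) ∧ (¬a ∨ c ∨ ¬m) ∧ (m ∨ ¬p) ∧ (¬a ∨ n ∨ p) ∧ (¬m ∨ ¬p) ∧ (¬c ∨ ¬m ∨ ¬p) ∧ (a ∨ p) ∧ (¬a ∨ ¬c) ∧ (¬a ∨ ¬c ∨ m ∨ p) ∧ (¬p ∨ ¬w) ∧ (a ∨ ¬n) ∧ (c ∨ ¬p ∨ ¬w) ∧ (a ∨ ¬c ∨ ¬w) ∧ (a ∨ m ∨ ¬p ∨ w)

Try a = False:
  (a ∨ p) forces p = True.
  (m ∨ ¬p) forces m = True.
  clause (¬m ∨ ¬p) is falsified — backtrack.
So a = True.
  then (¬a ∨ ¬c) forces c = False.
  then (¬a ∨ c ∨ ¬m) forces m = False.
  then (m ∨ ¬p) forces p = False.
  then (¬a ∨ n ∨ p) forces n = True.
Set w = False.
All clauses satisfied.

a: True, p: False, m: False, n: True, w: False, c: False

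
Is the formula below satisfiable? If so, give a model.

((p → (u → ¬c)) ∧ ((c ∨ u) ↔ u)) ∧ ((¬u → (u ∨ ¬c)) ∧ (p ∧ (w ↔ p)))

p = True; c = False; u = False; w = True

  (p → (u → ¬c)) ∧ ((c ∨ u) ↔ u) = True
    p → (u → ¬c) = True
      u → ¬c = True
        ¬c = True
    (c ∨ u) ↔ u = True
      c ∨ u = False
  (¬u → (u ∨ ¬c)) ∧ (p ∧ (w ↔ p)) = True
    ¬u → (u ∨ ¬c) = True
      ¬u = True
      u ∨ ¬c = True
        ¬c = True
    p ∧ (w ↔ p) = True
      w ↔ p = True
Both conjuncts True, so the formula holds.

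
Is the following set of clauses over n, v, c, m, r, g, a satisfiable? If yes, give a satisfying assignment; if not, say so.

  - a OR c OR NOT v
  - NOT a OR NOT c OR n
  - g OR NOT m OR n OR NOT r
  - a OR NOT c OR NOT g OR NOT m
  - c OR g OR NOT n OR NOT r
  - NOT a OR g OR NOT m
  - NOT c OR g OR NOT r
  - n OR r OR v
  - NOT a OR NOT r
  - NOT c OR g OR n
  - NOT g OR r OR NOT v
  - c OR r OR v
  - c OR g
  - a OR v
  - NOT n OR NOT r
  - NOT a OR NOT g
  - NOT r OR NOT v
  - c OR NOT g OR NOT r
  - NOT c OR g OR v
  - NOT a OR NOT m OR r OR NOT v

n = True, v = True, c = True, m = False, r = False, g = False, a = True

Set n = True.
  then (NOT n OR NOT r) forces r = False.
Try v = False:
  (c OR r OR v) forces c = True.
  (a OR v) forces a = True.
  (NOT a OR NOT g) forces g = False.
  clause (NOT c OR g OR v) is falsified — backtrack.
So v = True.
  then (NOT g OR r OR NOT v) forces g = False.
  then (c OR g) forces c = True.
Set m = False.
Set a = True.
All clauses satisfied.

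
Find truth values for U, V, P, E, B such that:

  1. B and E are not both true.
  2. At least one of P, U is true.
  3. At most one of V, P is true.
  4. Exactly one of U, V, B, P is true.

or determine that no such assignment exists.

U = True; V = False; P = False; E = False; B = False

  (1) B=F, E=F — not both ✓
  (2) {P, U}: 1 true — at least one ✓
  (3) {V, P}: 0 true — at most one ✓
  (4) {U, V, B, P}: 1 true — exactly one ✓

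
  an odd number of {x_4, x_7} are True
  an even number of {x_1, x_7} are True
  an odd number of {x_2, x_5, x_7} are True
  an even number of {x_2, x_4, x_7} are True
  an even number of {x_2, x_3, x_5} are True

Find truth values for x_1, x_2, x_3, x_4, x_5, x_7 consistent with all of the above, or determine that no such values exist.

x_1 = True; x_2 = True; x_3 = False; x_4 = False; x_5 = True; x_7 = True

{x_4, x_7}: 1 true → odd ✓
{x_1, x_7}: 2 true → even ✓
{x_2, x_5, x_7}: 3 true → odd ✓
{x_2, x_4, x_7}: 2 true → even ✓
{x_2, x_3, x_5}: 2 true → even ✓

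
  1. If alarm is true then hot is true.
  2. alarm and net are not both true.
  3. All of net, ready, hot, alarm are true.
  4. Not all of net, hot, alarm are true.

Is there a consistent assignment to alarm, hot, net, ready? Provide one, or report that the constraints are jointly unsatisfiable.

No satisfying assignment exists.

Case net = True:
  (2) with net=T forces alarm = False.
  Constraint (3) is violated (alarm=F) — contradiction.
Case net = False:
  Constraint (3) is violated (net=F) — contradiction.
Both cases fail — unsatisfiable.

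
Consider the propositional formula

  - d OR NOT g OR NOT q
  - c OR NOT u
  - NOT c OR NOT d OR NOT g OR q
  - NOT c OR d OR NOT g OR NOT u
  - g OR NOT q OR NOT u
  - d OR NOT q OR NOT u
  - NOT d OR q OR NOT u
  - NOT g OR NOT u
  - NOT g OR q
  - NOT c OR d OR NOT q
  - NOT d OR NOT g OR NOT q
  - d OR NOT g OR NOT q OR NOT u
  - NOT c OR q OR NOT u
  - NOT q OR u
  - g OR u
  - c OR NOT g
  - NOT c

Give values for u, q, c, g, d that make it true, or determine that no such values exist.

UNSATISFIABLE

Case u = True:
  (c OR NOT u) forces c = True.
  Clause (NOT c) is falsified — contradiction.
Case u = False:
  (NOT q OR u) forces q = False.
  (NOT g OR q) forces g = False.
  Clause (g OR u) is falsified — contradiction.
Both cases fail, so the formula is unsatisfiable.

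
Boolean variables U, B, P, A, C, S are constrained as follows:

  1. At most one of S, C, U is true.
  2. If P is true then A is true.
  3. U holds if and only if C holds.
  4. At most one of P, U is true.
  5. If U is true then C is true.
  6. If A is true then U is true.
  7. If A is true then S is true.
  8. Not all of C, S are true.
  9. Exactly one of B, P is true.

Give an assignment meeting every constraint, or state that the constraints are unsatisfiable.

U=F; B=T; P=F; A=F; C=F; S=F

  (1) {S, C, U}: 0 true — at most one ✓
  (2) P=F ⇒ A: vacuous ✓
  (3) U=F, C=F — same ✓
  (4) {P, U}: 0 true — at most one ✓
  (5) U=F ⇒ C: vacuous ✓
  (6) A=F ⇒ U: vacuous ✓
  (7) A=F ⇒ S: vacuous ✓
  (8) {C, S}: 0/2 true — not all ✓
  (9) {B, P}: 1 true — exactly one ✓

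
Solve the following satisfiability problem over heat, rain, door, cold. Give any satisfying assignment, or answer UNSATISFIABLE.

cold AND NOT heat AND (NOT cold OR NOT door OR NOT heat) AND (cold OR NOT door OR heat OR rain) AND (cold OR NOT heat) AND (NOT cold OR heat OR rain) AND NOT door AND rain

Unit clause (cold) forces cold = True.
Unit clause (NOT heat) forces heat = False.
In (NOT cold OR heat OR rain) only rain is left, so rain = True.
Unit clause (NOT door) forces door = False.
Check each clause:
  (cold): cold holds.
  (NOT heat): NOT heat holds.
  (NOT cold OR NOT door OR NOT heat): NOT door holds.
  (cold OR NOT door OR heat OR rain): cold holds.
  (cold OR NOT heat): cold holds.
  (NOT cold OR heat OR rain): rain holds.
  (NOT door): NOT door holds.
  (rain): rain holds.
All clauses satisfied.

heat = False; rain = True; door = False; cold = True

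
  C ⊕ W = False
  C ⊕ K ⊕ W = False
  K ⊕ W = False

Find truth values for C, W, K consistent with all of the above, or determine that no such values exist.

C = False, W = False, K = False

C ⊕ W = F ⊕ F = False ✓
C ⊕ K ⊕ W = F ⊕ F ⊕ F = False ✓
K ⊕ W = F ⊕ F = False ✓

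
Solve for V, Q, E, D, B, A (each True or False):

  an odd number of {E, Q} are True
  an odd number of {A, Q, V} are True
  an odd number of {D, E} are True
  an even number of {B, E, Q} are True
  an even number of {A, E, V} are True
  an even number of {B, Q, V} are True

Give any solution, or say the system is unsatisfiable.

V = True; Q = False; E = True; D = False; B = True; A = False

{E, Q}: 1 true → odd ✓
{A, Q, V}: 1 true → odd ✓
{D, E}: 1 true → odd ✓
{B, E, Q}: 2 true → even ✓
{A, E, V}: 2 true → even ✓
{B, Q, V}: 2 true → even ✓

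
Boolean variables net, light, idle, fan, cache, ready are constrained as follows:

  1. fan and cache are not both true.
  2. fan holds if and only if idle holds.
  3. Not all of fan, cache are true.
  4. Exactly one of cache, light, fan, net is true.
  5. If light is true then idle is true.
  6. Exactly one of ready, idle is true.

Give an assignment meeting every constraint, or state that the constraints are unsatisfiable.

net = True, light = False, idle = False, fan = False, cache = False, ready = True

  (1) fan=F, cache=F — not both ✓
  (2) fan=F, idle=F — same ✓
  (3) {fan, cache}: 0/2 true — not all ✓
  (4) {cache, light, fan, net}: 1 true — exactly one ✓
  (5) light=F ⇒ idle: vacuous ✓
  (6) {ready, idle}: 1 true — exactly one ✓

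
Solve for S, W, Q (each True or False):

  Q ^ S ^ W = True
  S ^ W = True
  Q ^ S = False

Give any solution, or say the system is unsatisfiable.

S = False, W = True, Q = False

Q ^ S ^ W = F ^ F ^ T = True ✓
S ^ W = F ^ T = True ✓
Q ^ S = F ^ F = False ✓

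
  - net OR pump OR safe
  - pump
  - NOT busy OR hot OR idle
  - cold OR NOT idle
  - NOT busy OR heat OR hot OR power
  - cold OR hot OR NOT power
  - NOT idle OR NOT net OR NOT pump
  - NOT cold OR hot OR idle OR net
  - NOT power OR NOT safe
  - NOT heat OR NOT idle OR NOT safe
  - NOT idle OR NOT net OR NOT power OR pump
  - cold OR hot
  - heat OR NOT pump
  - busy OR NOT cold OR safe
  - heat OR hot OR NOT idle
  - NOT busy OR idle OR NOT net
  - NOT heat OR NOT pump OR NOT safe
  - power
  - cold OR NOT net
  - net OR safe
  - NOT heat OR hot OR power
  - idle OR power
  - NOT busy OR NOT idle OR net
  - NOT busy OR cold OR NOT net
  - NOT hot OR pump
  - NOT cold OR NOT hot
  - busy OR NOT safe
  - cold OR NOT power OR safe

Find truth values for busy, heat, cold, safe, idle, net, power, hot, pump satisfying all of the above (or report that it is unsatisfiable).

Case power = True:
  (pump) forces pump = True.
  (NOT power OR NOT safe) forces safe = False.
  (heat OR NOT pump) forces heat = True.
  (net OR safe) forces net = True.
  (NOT idle OR NOT net OR NOT pump) forces idle = False.
  (NOT busy OR idle OR NOT net) forces busy = False.
  (busy OR NOT cold OR safe) forces cold = False.
  Clause (cold OR NOT net) is falsified — contradiction.
Case power = False:
  Clause (power) is falsified — contradiction.
Both cases fail, so the formula is unsatisfiable.

No satisfying assignment exists.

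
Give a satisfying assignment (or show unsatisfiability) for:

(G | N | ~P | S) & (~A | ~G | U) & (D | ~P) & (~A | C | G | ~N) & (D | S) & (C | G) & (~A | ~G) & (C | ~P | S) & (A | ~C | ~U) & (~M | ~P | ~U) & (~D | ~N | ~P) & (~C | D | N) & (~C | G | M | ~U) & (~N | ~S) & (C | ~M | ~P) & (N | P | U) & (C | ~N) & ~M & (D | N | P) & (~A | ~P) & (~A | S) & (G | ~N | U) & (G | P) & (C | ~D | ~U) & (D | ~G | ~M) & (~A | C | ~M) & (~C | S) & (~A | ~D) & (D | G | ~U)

A=F, N=F, G=F, C=T, M=F, U=F, P=T, S=T, D=T

Unit clause (~M) forces M = False.
Try A = True:
  (~A | ~G) forces G = False.
  (C | G) forces C = True.
  (~C | G | M | ~U) forces U = False.
  (~A | ~P) forces P = False.
  clause (G | P) is falsified — backtrack.
So A = False.
Set N = False.
Set G = False.
  then (C | G) forces C = True.
  then (A | ~C | ~U) forces U = False.
  then (~C | D | N) forces D = True.
  then (N | P | U) forces P = True.
  then (~C | S) forces S = True.
All clauses satisfied.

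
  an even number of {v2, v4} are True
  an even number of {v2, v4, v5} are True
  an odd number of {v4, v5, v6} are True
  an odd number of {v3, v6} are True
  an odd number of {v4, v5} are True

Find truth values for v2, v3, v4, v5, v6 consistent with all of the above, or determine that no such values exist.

v2: True; v3: True; v4: True; v5: False; v6: False

{v2, v4}: 2 true → even ✓
{v2, v4, v5}: 2 true → even ✓
{v4, v5, v6}: 1 true → odd ✓
{v3, v6}: 1 true → odd ✓
{v4, v5}: 1 true → odd ✓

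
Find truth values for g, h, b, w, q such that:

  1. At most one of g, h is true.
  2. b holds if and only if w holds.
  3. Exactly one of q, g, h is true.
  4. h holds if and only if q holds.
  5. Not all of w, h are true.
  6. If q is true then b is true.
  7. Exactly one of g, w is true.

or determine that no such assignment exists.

g = True, h = False, b = False, w = False, q = False

  (1) {g, h}: 1 true — at most one ✓
  (2) b=F, w=F — same ✓
  (3) {q, g, h}: 1 true — exactly one ✓
  (4) h=F, q=F — same ✓
  (5) {w, h}: 0/2 true — not all ✓
  (6) q=F ⇒ b: vacuous ✓
  (7) {g, w}: 1 true — exactly one ✓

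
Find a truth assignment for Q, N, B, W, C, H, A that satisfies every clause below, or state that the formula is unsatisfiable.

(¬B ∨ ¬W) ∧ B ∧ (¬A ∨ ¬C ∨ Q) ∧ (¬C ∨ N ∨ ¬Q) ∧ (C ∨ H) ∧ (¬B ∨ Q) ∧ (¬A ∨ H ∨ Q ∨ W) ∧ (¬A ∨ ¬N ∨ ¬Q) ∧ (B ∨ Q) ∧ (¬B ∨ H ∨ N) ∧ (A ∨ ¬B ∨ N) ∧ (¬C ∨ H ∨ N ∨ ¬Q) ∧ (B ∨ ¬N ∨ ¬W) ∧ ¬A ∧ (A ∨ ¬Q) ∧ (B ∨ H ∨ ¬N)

The formula is unsatisfiable.

Case B = True:
  (¬B ∨ ¬W) forces W = False.
  (¬B ∨ Q) forces Q = True.
  (¬A) forces A = False.
  Clause (A ∨ ¬Q) is falsified — contradiction.
Case B = False:
  Clause (B) is falsified — contradiction.
Both cases fail, so the formula is unsatisfiable.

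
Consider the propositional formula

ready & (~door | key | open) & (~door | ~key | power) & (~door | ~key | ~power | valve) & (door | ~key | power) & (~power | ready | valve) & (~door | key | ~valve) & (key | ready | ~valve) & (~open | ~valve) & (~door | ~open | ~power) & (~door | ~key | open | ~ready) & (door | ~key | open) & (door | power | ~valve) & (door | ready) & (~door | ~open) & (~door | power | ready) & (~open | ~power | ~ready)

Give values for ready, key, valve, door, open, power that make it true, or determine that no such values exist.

Unit clause (ready) forces ready = True.
Set key = False.
Set valve = False.
Try door = True:
  (~door | key | open) forces open = True.
  clause (~door | ~open) is falsified — backtrack.
So door = False.
Set open = True.
  then (~open | ~power | ~ready) forces power = False.
All clauses satisfied.

ready = True, key = False, valve = False, door = False, open = True, power = False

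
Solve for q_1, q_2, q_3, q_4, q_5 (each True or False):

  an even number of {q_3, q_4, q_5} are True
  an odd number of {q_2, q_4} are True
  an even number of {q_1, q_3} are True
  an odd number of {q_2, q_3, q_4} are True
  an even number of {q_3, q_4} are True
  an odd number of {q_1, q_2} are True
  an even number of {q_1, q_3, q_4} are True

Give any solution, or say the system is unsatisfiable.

q_1 = False; q_2 = True; q_3 = False; q_4 = False; q_5 = False

{q_3, q_4, q_5}: 0 true → even ✓
{q_2, q_4}: 1 true → odd ✓
{q_1, q_3}: 0 true → even ✓
{q_2, q_3, q_4}: 1 true → odd ✓
{q_3, q_4}: 0 true → even ✓
{q_1, q_2}: 1 true → odd ✓
{q_1, q_3, q_4}: 0 true → even ✓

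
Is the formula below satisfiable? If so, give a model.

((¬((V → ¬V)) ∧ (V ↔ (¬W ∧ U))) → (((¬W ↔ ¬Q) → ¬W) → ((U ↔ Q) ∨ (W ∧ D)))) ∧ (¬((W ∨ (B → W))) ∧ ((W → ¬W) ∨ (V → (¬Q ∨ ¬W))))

D: False, B: True, U: True, V: False, W: False, Q: True

  (¬((V → ¬V)) ∧ (V ↔ (¬W ∧ U))) → (((¬W ↔ ¬Q) → ¬W) → ((U ↔ Q) ∨ (W ∧ D))) = True
    ¬((V → ¬V)) ∧ (V ↔ (¬W ∧ U)) = False
      ¬((V → ¬V)) = False
        V → ¬V = True
          ¬V = True
      V ↔ (¬W ∧ U) = False
        ¬W ∧ U = True
          ¬W = True
    ((¬W ↔ ¬Q) → ¬W) → ((U ↔ Q) ∨ (W ∧ D)) = True
      (¬W ↔ ¬Q) → ¬W = True
        ¬W ↔ ¬Q = False
          ¬W = True
          ¬Q = False
        ¬W = True
      (U ↔ Q) ∨ (W ∧ D) = True
        U ↔ Q = True
        W ∧ D = False
  ¬((W ∨ (B → W))) ∧ ((W → ¬W) ∨ (V → (¬Q ∨ ¬W))) = True
    ¬((W ∨ (B → W))) = True
      W ∨ (B → W) = False
        B → W = False
    (W → ¬W) ∨ (V → (¬Q ∨ ¬W)) = True
      W → ¬W = True
        ¬W = True
      V → (¬Q ∨ ¬W) = True
        ¬Q ∨ ¬W = True
          ¬Q = False
          ¬W = True
Both conjuncts True, so the formula holds.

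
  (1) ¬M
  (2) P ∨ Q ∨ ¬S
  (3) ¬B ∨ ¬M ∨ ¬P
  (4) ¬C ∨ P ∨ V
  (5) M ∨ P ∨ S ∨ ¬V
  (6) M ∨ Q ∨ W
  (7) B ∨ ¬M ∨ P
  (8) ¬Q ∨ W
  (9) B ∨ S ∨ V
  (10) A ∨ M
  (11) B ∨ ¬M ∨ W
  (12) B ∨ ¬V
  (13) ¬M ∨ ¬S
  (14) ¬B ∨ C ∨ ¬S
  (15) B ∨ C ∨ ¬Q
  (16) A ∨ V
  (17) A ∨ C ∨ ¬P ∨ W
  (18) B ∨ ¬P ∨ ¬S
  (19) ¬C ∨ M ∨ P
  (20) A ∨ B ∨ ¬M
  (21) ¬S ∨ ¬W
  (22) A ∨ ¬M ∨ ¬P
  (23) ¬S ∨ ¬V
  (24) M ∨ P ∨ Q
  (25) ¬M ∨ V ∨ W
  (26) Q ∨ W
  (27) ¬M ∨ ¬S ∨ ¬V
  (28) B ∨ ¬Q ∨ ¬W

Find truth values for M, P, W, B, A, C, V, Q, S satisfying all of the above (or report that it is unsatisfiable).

M=F; P=T; W=T; B=T; A=T; C=F; V=T; Q=F; S=F

Unit clause (¬M) forces M = False.
In (A ∨ M) only A is left, so A = True.
Set P = True.
Try W = False:
  (M ∨ Q ∨ W) forces Q = True.
  clause (¬Q ∨ W) is falsified — backtrack.
So W = True.
  then (¬S ∨ ¬W) forces S = False.
Set B = True.
Set C = False.
Set V = True.
Set Q = False.
All clauses satisfied.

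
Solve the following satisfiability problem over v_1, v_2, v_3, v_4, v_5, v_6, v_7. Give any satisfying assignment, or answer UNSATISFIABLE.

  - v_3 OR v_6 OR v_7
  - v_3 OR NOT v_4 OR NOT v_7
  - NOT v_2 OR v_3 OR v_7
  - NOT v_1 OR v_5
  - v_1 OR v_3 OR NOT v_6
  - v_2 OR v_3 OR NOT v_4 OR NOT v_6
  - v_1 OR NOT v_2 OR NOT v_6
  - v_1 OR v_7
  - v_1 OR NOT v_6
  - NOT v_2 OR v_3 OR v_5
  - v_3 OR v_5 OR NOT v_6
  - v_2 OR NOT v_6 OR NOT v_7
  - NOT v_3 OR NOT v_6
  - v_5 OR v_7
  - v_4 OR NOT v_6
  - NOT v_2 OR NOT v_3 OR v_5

Set v_1 = False.
  then (v_1 OR v_7) forces v_7 = True.
  then (v_1 OR NOT v_6) forces v_6 = False.
Set v_2 = False.
Set v_3 = True.
Set v_4 = True.
Set v_5 = True.
All clauses satisfied.

v_1 = False, v_2 = False, v_3 = True, v_4 = True, v_5 = True, v_6 = False, v_7 = True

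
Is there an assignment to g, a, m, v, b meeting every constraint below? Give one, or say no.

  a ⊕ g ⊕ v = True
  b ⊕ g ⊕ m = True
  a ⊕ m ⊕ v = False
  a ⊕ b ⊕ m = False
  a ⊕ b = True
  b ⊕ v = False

g = False, a = True, m = True, v = False, b = False

a ⊕ g ⊕ v = T ⊕ F ⊕ F = True ✓
b ⊕ g ⊕ m = F ⊕ F ⊕ T = True ✓
a ⊕ m ⊕ v = T ⊕ T ⊕ F = False ✓
a ⊕ b ⊕ m = T ⊕ F ⊕ T = False ✓
a ⊕ b = T ⊕ F = True ✓
b ⊕ v = F ⊕ F = False ✓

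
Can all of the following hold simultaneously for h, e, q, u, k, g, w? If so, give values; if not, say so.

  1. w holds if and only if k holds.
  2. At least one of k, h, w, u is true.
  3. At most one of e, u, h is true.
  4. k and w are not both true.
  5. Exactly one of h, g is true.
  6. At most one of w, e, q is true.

h=T; e=F; q=F; u=F; k=F; g=F; w=F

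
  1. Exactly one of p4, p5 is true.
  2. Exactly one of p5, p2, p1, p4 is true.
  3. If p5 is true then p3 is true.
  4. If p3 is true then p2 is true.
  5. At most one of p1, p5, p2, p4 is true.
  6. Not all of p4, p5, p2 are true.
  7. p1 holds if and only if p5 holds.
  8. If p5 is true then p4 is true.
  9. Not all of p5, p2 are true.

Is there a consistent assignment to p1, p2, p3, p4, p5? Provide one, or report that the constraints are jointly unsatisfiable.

p1: False, p2: False, p3: False, p4: True, p5: False

  (1) {p4, p5}: 1 true — exactly one ✓
  (2) {p5, p2, p1, p4}: 1 true — exactly one ✓
  (3) p5=F ⇒ p3: vacuous ✓
  (4) p3=F ⇒ p2: vacuous ✓
  (5) {p1, p5, p2, p4}: 1 true — at most one ✓
  (6) {p4, p5, p2}: 1/3 true — not all ✓
  (7) p1=F, p5=F — same ✓
  (8) p5=F ⇒ p4: vacuous ✓
  (9) {p5, p2}: 0/2 true — not all ✓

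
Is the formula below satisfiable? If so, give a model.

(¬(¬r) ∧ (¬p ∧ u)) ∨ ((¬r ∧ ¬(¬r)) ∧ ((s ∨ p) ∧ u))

s=T; r=T; p=F; u=T

  (¬(¬r) ∧ (¬p ∧ u)) ∨ ((¬r ∧ ¬(¬r)) ∧ ((s ∨ p) ∧ u)) = True
    ¬(¬r) ∧ (¬p ∧ u) = True
      ¬(¬r) = True
        ¬r = False
      ¬p ∧ u = True
        ¬p = True
    (¬r ∧ ¬(¬r)) ∧ ((s ∨ p) ∧ u) = False
      ¬r ∧ ¬(¬r) = False
        ¬r = False
        ¬(¬r) = True
          ¬r = False
      (s ∨ p) ∧ u = True
        s ∨ p = True
The formula evaluates to True.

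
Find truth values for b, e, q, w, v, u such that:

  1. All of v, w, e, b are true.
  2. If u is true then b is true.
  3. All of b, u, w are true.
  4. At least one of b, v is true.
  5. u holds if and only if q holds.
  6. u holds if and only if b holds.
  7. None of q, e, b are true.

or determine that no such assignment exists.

The formula is unsatisfiable.

Case b = True:
  Constraint (7) is violated (b=T) — contradiction.
Case b = False:
  Constraint (1) is violated (b=F) — contradiction.
Both cases fail — unsatisfiable.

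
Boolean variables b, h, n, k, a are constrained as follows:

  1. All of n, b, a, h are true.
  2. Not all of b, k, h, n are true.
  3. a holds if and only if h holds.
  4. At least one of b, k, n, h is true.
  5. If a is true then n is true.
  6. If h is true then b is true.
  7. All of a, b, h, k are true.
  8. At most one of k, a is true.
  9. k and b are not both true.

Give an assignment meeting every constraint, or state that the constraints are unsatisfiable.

Case k = True:
  (1) forces n = True.
  (1) forces b = True.
  Constraint (9) is violated (k=T, b=T) — contradiction.
Case k = False:
  Constraint (7) is violated (k=F) — contradiction.
Both cases fail — unsatisfiable.

Unsatisfiable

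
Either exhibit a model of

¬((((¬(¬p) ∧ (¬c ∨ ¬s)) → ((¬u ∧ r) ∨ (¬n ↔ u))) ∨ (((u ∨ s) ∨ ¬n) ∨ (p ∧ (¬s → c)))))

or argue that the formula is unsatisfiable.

No satisfying assignment exists.

Case s = True: the formula becomes ¬((((¬(¬p) ∧ ¬c) → ((¬u ∧ r) ∨ (¬n ↔ u))) ∨ True)) = False.
Case s = False: the formula simplifies to ¬(((¬(¬p) → ((¬u ∧ r) ∨ (¬n ↔ u))) ∨ ((u ∨ ¬n) ∨ (p ∧ c)))).
  u = True: this becomes ¬(((¬(¬p) → ¬n) ∨ True)) = False.
  u = False: simplifies to ¬(((¬(¬p) → (r ∨ n)) ∨ (¬n ∨ (p ∧ c)))).
    n = True: this becomes ¬((True ∨ (p ∧ c))) = False.
    n = False: this becomes ¬(((¬(¬p) → r) ∨ True)) = False.
Both cases fail — unsatisfiable.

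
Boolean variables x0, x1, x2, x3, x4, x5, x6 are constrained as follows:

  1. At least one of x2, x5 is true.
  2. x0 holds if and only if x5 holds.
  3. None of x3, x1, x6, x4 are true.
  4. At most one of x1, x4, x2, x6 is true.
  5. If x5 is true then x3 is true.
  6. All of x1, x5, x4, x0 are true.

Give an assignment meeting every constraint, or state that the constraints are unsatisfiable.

UNSATISFIABLE

Case x1 = True:
  Constraint (3) is violated (x1=T) — contradiction.
Case x1 = False:
  Constraint (6) is violated (x1=F) — contradiction.
Both cases fail — unsatisfiable.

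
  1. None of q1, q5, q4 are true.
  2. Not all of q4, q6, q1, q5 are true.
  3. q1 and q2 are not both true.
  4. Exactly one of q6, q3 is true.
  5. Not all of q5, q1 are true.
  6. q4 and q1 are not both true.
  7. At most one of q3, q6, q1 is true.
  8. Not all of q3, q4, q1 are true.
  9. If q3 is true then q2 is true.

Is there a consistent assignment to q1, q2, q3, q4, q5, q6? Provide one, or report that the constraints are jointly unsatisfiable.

q1 = False; q2 = True; q3 = True; q4 = False; q5 = False; q6 = False

  (1) {q1, q5, q4}: 0 true — none ✓
  (2) {q4, q6, q1, q5}: 0/4 true — not all ✓
  (3) q1=F, q2=T — not both ✓
  (4) {q6, q3}: 1 true — exactly one ✓
  (5) {q5, q1}: 0/2 true — not all ✓
  (6) q4=F, q1=F — not both ✓
  (7) {q3, q6, q1}: 1 true — at most one ✓
  (8) {q3, q4, q1}: 1/3 true — not all ✓
  (9) q3=T ⇒ q2: T ✓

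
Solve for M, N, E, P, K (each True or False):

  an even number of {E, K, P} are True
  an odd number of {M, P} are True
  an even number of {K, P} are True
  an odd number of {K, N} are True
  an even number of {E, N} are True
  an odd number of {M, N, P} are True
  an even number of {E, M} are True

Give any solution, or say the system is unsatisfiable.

M = False, N = False, E = False, P = True, K = True

{E, K, P}: 2 true → even ✓
{M, P}: 1 true → odd ✓
{K, P}: 2 true → even ✓
{K, N}: 1 true → odd ✓
{E, N}: 0 true → even ✓
{M, N, P}: 1 true → odd ✓
{E, M}: 0 true → even ✓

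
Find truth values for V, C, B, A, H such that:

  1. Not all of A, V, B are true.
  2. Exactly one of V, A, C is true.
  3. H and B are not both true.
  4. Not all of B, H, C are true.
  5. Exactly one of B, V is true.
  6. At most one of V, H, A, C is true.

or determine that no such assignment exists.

V: False, C: True, B: True, A: False, H: False

  (1) {A, V, B}: 1/3 true — not all ✓
  (2) {V, A, C}: 1 true — exactly one ✓
  (3) H=F, B=T — not both ✓
  (4) {B, H, C}: 2/3 true — not all ✓
  (5) {B, V}: 1 true — exactly one ✓
  (6) {V, H, A, C}: 1 true — at most one ✓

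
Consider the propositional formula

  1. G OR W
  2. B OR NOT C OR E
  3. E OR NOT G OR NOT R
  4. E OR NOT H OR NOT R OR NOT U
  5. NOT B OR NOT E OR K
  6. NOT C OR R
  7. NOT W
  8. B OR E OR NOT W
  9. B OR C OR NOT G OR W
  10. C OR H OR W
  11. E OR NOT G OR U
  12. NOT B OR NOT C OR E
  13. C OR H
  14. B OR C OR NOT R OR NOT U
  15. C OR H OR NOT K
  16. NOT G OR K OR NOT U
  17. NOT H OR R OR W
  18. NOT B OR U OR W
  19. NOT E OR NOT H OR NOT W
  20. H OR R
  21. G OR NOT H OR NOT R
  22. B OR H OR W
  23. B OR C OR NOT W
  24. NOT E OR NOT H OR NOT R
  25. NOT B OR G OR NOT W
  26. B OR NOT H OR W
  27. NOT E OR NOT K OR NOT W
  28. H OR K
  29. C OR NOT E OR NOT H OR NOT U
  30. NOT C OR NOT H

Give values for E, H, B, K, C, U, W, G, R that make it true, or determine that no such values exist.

E=T, H=F, B=T, K=T, C=T, U=T, W=F, G=T, R=T

Unit clause (NOT W) forces W = False.
In (G OR W) only G is left, so G = True.
Try E = False:
  (E OR NOT G OR NOT R) forces R = False.
  (NOT C OR R) forces C = False.
  (B OR C OR NOT G OR W) forces B = True.
  (C OR H OR W) forces H = True.
  clause (NOT H OR R OR W) is falsified — backtrack.
So E = True.
Try H = True:
  (NOT H OR R OR W) forces R = True.
  clause (NOT E OR NOT H OR NOT R) is falsified — backtrack.
So H = False.
  then (C OR H OR W) forces C = True.
  then (H OR R) forces R = True.
  then (B OR H OR W) forces B = True.
  then (H OR K) forces K = True.
  then (NOT B OR U OR W) forces U = True.
All clauses satisfied.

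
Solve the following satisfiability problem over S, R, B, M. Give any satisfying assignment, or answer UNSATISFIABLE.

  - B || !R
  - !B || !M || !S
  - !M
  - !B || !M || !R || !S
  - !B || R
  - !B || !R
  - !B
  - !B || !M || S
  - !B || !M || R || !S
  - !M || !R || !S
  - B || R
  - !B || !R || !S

No satisfying assignment exists.

Case B = True:
  Clause (!B) is falsified — contradiction.
Case B = False:
  (B || !R) forces R = False.
  Clause (B || R) is falsified — contradiction.
Both cases fail, so the formula is unsatisfiable.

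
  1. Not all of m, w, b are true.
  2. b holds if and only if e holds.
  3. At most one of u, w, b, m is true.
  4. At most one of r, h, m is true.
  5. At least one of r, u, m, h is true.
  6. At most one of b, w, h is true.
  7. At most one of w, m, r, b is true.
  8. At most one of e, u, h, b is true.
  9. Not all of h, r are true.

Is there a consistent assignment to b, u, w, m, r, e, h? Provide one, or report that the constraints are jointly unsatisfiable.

b = False, u = False, w = False, m = True, r = False, e = False, h = False

  (1) {m, w, b}: 1/3 true — not all ✓
  (2) b=F, e=F — same ✓
  (3) {u, w, b, m}: 1 true — at most one ✓
  (4) {r, h, m}: 1 true — at most one ✓
  (5) {r, u, m, h}: 1 true — at least one ✓
  (6) {b, w, h}: 0 true — at most one ✓
  (7) {w, m, r, b}: 1 true — at most one ✓
  (8) {e, u, h, b}: 0 true — at most one ✓
  (9) {h, r}: 0/2 true — not all ✓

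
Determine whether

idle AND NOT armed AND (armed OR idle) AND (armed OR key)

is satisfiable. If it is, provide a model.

Unit clause (idle) forces idle = True.
Unit clause (NOT armed) forces armed = False.
In (armed OR key) only key is left, so key = True.
Check each clause:
  (idle): idle holds.
  (NOT armed): NOT armed holds.
  (armed OR idle): idle holds.
  (armed OR key): key holds.
All clauses satisfied.

key = True, armed = False, idle = True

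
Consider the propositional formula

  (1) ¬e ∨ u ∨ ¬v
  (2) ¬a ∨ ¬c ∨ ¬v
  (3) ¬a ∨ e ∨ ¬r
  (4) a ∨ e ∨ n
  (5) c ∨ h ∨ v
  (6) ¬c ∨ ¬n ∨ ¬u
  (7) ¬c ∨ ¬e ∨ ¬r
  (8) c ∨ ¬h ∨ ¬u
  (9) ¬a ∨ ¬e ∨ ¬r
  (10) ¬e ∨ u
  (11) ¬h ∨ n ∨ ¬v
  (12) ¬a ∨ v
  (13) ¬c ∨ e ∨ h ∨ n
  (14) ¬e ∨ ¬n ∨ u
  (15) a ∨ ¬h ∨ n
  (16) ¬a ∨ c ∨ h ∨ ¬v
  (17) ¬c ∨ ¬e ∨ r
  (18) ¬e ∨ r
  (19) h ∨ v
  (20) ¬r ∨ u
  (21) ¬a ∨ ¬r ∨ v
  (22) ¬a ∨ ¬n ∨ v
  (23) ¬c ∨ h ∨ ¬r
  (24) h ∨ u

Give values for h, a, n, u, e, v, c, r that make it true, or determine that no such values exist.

Set h = True.
Set a = False.
  then (a ∨ ¬h ∨ n) forces n = True.
Set u = False.
  then (¬e ∨ u) forces e = False.
  then (¬r ∨ u) forces r = False.
Set v = False.
Set c = True.
All clauses satisfied.

h: True, a: False, n: True, u: False, e: False, v: False, c: True, r: False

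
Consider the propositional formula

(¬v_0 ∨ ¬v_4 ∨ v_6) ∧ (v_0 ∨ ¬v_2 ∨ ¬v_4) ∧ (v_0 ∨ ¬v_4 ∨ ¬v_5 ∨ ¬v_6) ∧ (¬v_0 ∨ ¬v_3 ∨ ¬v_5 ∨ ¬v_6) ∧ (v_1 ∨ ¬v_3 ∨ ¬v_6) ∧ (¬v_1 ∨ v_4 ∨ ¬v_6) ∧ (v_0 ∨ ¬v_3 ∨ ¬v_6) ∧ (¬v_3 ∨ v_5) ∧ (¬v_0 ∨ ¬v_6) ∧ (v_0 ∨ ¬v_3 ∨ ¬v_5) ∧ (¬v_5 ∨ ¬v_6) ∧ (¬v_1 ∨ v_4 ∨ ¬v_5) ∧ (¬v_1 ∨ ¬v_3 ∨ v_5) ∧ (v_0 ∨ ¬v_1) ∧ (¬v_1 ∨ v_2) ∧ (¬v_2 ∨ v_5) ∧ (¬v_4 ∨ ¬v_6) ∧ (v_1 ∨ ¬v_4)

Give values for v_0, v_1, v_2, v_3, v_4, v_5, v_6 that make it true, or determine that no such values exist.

Set v_0 = False.
  then (v_0 ∨ ¬v_1) forces v_1 = False.
  then (v_1 ∨ ¬v_4) forces v_4 = False.
Set v_2 = False.
Try v_3 = True:
  (v_1 ∨ ¬v_3 ∨ ¬v_6) forces v_6 = False.
  (¬v_3 ∨ v_5) forces v_5 = True.
  clause (v_0 ∨ ¬v_3 ∨ ¬v_5) is falsified — backtrack.
So v_3 = False.
Set v_5 = False.
Set v_6 = False.
All clauses satisfied.

v_0=F; v_1=F; v_2=F; v_3=F; v_4=F; v_5=F; v_6=F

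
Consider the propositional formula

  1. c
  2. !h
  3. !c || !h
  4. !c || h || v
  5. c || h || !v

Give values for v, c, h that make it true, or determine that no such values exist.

Unit clause (c) forces c = True.
Unit clause (!h) forces h = False.
In (!c || h || v) only v is left, so v = True.
Check each clause:
  (c): c holds.
  (!h): !h holds.
  (!c || !h): !h holds.
  (!c || h || v): v holds.
  (c || h || !v): c holds.
All clauses satisfied.

v = True; c = True; h = False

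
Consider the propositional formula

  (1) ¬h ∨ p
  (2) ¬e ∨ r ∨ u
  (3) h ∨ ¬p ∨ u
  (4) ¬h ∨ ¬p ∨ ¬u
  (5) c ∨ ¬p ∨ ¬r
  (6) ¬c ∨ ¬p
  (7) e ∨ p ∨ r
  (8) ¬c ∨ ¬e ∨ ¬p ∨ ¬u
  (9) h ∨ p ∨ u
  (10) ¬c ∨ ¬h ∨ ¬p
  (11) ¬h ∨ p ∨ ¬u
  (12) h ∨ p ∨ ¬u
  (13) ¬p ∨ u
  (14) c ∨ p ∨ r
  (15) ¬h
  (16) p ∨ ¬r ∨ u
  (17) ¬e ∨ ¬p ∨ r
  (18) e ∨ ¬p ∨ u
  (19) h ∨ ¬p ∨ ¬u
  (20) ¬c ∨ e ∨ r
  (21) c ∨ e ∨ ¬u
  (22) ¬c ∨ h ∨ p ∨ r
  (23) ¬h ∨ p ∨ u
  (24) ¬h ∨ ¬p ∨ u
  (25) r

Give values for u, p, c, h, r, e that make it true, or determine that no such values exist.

Case u = True:
  (¬h) forces h = False.
  (h ∨ p ∨ ¬u) forces p = True.
  Clause (h ∨ ¬p ∨ ¬u) is falsified — contradiction.
Case u = False:
  (¬p ∨ u) forces p = False.
  (¬h ∨ p) forces h = False.
  Clause (h ∨ p ∨ u) is falsified — contradiction.
Both cases fail, so the formula is unsatisfiable.

The formula is unsatisfiable.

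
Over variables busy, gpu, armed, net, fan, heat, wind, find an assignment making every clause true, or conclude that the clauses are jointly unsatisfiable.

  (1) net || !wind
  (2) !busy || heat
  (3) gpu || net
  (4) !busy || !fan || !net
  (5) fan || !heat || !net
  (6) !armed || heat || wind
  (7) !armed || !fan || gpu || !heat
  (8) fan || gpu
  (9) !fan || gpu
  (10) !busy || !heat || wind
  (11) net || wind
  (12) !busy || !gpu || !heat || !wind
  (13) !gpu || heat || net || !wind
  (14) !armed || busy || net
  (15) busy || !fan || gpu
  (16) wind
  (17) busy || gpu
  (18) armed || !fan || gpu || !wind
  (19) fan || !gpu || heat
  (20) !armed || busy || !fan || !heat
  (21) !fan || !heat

Unit clause (wind) forces wind = True.
In (net || !wind) only net is left, so net = True.
Try busy = True:
  (!busy || heat) forces heat = True.
  (!busy || !fan || !net) forces fan = False.
  clause (fan || !heat || !net) is falsified — backtrack.
So busy = False.
  then (busy || gpu) forces gpu = True.
Set armed = True.
Try fan = False:
  (fan || !heat || !net) forces heat = False.
  clause (fan || !gpu || heat) is falsified — backtrack.
So fan = True.
  then (!armed || busy || !fan || !heat) forces heat = False.
All clauses satisfied.

busy = False; gpu = True; armed = True; net = True; fan = True; heat = False; wind = True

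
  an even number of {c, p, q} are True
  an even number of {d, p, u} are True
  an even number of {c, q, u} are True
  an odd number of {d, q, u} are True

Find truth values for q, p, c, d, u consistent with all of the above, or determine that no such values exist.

q = True, p = False, c = True, d = False, u = False

{c, p, q}: 2 true → even ✓
{d, p, u}: 0 true → even ✓
{c, q, u}: 2 true → even ✓
{d, q, u}: 1 true → odd ✓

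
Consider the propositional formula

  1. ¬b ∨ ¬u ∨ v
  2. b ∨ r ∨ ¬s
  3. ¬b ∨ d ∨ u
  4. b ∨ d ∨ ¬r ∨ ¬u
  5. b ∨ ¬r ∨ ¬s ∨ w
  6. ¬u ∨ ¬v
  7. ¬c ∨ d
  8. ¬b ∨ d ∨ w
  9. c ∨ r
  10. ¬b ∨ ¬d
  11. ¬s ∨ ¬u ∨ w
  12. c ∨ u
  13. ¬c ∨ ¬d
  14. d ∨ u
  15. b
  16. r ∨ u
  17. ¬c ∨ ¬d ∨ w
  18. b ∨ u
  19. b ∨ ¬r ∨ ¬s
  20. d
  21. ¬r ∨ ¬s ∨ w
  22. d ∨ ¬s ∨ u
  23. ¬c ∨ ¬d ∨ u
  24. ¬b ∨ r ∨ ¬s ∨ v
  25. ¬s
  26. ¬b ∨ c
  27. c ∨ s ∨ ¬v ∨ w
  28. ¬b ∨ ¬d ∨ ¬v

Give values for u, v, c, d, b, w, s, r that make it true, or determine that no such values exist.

Unsatisfiable — no assignment works.

Case d = True:
  (¬b ∨ ¬d) forces b = False.
  Clause (b) is falsified — contradiction.
Case d = False:
  Clause (d) is falsified — contradiction.
Both cases fail, so the formula is unsatisfiable.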